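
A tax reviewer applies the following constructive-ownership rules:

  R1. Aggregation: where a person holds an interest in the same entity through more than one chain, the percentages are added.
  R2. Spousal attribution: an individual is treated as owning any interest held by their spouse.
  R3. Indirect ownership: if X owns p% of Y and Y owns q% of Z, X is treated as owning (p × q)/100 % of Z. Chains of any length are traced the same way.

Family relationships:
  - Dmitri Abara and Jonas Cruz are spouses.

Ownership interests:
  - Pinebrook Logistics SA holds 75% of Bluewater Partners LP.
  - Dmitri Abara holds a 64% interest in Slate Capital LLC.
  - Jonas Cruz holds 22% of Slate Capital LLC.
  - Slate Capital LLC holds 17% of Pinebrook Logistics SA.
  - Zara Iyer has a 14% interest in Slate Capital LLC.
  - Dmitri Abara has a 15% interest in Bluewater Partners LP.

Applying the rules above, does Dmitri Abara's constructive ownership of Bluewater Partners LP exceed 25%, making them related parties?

By spousal attribution (R2), Dmitri Abara is treated as also owning Jonas Cruz's interest in Slate Capital LLC, giving 64% + 22% = 86%.
Chain via Slate Capital LLC → Pinebrook Logistics SA (R3): 86% × 17% × 75% = 10.965% of Bluewater Partners LP.
Direct interest in Bluewater Partners LP: 15%.
Aggregating (R1): 10.965% + 15% = 25.965%.
25.965% exceeds the 25% threshold, so Dmitri is a related party to Bluewater Partners LP.

Yes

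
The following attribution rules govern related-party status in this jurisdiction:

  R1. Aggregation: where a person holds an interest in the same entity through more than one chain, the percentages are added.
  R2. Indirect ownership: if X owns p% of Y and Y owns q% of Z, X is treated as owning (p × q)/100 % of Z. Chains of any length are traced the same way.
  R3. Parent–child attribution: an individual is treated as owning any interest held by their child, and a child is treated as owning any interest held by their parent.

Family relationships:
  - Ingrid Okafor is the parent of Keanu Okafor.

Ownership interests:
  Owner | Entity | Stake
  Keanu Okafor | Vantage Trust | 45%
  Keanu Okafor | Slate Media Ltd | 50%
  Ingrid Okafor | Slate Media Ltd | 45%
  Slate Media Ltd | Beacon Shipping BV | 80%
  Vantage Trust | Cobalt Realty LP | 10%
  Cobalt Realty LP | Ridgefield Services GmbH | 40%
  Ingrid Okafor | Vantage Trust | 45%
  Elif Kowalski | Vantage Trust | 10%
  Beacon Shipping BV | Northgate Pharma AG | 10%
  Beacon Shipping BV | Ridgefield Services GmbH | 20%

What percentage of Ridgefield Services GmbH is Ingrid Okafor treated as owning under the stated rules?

18.8%

By parent–child attribution (R3), Ingrid Okafor is treated as also owning Keanu Okafor's interest in Slate Media Ltd, giving 45% + 50% = 95%.
By parent–child attribution (R3), Ingrid Okafor is treated as also owning Keanu Okafor's interest in Vantage Trust, giving 45% + 45% = 90%.
Chain via Slate Media Ltd → Beacon Shipping BV (R2): 95% × 80% × 20% = 15.2% of Ridgefield Services GmbH.
Chain via Vantage Trust → Cobalt Realty LP (R2): 90% × 10% × 40% = 3.6% of Ridgefield Services GmbH.
Aggregating (R1): 15.2% + 3.6% = 18.8%.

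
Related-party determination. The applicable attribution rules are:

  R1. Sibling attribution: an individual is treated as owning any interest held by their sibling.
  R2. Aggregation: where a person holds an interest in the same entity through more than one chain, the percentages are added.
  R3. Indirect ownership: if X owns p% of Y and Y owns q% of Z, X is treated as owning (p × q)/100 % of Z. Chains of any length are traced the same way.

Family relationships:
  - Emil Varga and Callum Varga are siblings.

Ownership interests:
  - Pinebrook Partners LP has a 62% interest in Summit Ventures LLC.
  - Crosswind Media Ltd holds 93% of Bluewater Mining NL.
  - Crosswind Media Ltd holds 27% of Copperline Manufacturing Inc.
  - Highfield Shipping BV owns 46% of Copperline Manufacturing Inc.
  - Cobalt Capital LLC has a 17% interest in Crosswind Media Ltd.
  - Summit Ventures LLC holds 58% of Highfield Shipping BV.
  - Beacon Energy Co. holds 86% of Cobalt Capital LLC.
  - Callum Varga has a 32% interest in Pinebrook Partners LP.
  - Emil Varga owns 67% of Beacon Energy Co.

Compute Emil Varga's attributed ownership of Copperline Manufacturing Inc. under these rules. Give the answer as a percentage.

7.93807%

By sibling attribution (R1), Emil Varga is treated as owning Callum Varga's 32% interest in Pinebrook Partners LP.
Chain via Beacon Energy Co. → Cobalt Capital LLC → Crosswind Media Ltd (R3): 67% × 86% × 17% × 27% = 2.644758% of Copperline Manufacturing Inc.
Chain via Pinebrook Partners LP → Summit Ventures LLC → Highfield Shipping BV (R3): 32% × 62% × 58% × 46% = 5.293312% of Copperline Manufacturing Inc.
Aggregating (R2): 2.644758% + 5.293312% = 7.93807%.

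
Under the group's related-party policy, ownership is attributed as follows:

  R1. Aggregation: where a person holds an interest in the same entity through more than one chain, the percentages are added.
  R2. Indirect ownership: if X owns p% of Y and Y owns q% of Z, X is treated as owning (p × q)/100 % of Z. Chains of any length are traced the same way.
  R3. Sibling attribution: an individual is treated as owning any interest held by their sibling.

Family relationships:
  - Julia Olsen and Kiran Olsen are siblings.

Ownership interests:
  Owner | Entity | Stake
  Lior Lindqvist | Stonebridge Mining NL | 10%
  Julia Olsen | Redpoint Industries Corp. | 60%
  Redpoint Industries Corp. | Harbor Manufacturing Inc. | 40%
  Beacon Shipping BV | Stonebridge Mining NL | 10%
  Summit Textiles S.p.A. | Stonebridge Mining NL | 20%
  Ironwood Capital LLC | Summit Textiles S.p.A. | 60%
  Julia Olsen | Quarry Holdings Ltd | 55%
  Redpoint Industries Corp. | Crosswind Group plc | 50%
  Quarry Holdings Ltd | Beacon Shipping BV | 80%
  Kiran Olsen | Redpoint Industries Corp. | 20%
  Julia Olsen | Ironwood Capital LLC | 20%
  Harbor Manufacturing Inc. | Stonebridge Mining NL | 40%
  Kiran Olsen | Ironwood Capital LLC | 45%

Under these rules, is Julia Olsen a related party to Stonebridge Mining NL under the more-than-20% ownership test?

Yes

By sibling attribution (R3), Julia Olsen is treated as also owning Kiran Olsen's interest in Redpoint Industries Corp, giving 60% + 20% = 80%.
By sibling attribution (R3), Julia Olsen is treated as also owning Kiran Olsen's interest in Ironwood Capital LLC, giving 20% + 45% = 65%.
Chain via Redpoint Industries Corp. → Harbor Manufacturing Inc. (R2): 80% × 40% × 40% = 12.8% of Stonebridge Mining NL.
Chain via Quarry Holdings Ltd → Beacon Shipping BV (R2): 55% × 80% × 10% = 4.4% of Stonebridge Mining NL.
Chain via Ironwood Capital LLC → Summit Textiles S.p.A. (R2): 65% × 60% × 20% = 7.8% of Stonebridge Mining NL.
Aggregating (R1): 12.8% + 4.4% + 7.8% = 25%.
25% exceeds the 20% threshold, so Julia is a related party to Stonebridge Mining NL.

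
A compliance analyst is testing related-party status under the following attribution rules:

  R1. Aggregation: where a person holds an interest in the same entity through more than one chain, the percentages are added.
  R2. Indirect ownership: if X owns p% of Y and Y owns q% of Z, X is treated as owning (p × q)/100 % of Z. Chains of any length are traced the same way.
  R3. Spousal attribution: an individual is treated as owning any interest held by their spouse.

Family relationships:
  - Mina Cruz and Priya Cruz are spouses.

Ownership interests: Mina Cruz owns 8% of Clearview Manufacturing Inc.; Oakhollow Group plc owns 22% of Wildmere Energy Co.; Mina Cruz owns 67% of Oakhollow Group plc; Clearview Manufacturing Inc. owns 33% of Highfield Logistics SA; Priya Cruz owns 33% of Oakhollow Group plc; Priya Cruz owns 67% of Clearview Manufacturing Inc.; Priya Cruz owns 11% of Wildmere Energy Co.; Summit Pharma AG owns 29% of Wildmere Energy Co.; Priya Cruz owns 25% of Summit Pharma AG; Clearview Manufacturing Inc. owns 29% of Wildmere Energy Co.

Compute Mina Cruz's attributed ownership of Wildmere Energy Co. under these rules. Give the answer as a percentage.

By spousal attribution (R3), Mina Cruz is treated as also owning Priya Cruz's interest in Clearview Manufacturing Inc, giving 8% + 67% = 75%.
By spousal attribution (R3), Mina Cruz is treated as also owning Priya Cruz's interest in Oakhollow Group plc, giving 67% + 33% = 100%.
By spousal attribution (R3), Mina Cruz is treated as owning Priya Cruz's 25% interest in Summit Pharma AG.
By spousal attribution (R3), Mina Cruz is treated as owning Priya Cruz's 11% interest in Wildmere Energy Co.
Chain via Clearview Manufacturing Inc. (R2): 75% × 29% = 21.75% of Wildmere Energy Co.
Chain via Oakhollow Group plc (R2): 100% × 22% = 22% of Wildmere Energy Co.
Chain via Summit Pharma AG (R2): 25% × 29% = 7.25% of Wildmere Energy Co.
Direct interest in Wildmere Energy Co: 11%.
Aggregating (R1): 21.75% + 22% + 7.25% + 11% = 62%.

62%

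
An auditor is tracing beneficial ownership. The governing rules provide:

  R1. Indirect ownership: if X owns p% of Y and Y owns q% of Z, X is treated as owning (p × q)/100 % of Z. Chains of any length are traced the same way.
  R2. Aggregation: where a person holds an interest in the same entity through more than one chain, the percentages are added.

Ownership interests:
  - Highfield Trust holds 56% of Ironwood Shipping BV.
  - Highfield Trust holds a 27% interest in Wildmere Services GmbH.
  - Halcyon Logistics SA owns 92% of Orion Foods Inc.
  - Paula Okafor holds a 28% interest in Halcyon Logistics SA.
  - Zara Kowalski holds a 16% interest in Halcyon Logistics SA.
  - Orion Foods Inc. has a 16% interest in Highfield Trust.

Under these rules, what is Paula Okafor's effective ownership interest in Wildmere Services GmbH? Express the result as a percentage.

1.112832%

Chain via Halcyon Logistics SA → Orion Foods Inc. → Highfield Trust (R1): 28% × 92% × 16% × 27% = 1.112832% of Wildmere Services GmbH.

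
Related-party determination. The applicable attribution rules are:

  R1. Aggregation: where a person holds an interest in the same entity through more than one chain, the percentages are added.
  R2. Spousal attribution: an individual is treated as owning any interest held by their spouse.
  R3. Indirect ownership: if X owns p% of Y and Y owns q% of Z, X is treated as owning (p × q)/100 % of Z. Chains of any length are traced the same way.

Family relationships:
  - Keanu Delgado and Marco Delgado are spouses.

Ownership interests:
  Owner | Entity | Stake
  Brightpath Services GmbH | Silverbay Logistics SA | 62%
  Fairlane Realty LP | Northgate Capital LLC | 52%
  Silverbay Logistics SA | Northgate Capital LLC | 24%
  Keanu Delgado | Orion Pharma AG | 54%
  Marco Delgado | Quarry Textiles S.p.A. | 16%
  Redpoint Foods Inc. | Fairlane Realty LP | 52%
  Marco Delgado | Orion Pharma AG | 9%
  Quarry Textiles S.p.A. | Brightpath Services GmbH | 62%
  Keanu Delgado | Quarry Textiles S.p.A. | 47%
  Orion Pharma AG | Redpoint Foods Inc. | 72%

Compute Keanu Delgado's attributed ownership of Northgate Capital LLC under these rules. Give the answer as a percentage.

By spousal attribution (R2), Keanu Delgado is treated as also owning Marco Delgado's interest in Orion Pharma AG, giving 54% + 9% = 63%.
By spousal attribution (R2), Keanu Delgado is treated as also owning Marco Delgado's interest in Quarry Textiles S.p.A, giving 47% + 16% = 63%.
Chain via Orion Pharma AG → Redpoint Foods Inc. → Fairlane Realty LP (R3): 63% × 72% × 52% × 52% = 12.265344% of Northgate Capital LLC.
Chain via Quarry Textiles S.p.A. → Brightpath Services GmbH → Silverbay Logistics SA (R3): 63% × 62% × 62% × 24% = 5.812128% of Northgate Capital LLC.
Aggregating (R1): 12.265344% + 5.812128% = 18.077472%.

18.077472%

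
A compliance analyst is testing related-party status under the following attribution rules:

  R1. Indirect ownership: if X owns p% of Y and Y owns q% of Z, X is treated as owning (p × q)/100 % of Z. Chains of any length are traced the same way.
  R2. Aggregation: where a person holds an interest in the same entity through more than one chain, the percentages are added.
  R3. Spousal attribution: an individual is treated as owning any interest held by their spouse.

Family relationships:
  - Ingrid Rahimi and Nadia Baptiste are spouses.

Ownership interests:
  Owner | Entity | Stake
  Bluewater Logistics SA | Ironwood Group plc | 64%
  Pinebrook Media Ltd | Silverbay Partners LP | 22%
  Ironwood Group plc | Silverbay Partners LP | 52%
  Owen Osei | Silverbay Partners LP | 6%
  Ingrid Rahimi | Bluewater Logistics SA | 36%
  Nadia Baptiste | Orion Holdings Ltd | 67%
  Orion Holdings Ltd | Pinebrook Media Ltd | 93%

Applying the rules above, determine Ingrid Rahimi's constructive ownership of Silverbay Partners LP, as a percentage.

By spousal attribution (R3), Ingrid Rahimi is treated as owning Nadia Baptiste's 67% interest in Orion Holdings Ltd.
Chain via Bluewater Logistics SA → Ironwood Group plc (R1): 36% × 64% × 52% = 11.9808% of Silverbay Partners LP.
Chain via Orion Holdings Ltd → Pinebrook Media Ltd (R1): 67% × 93% × 22% = 13.7082% of Silverbay Partners LP.
Aggregating (R2): 11.9808% + 13.7082% = 25.689%.

25.689%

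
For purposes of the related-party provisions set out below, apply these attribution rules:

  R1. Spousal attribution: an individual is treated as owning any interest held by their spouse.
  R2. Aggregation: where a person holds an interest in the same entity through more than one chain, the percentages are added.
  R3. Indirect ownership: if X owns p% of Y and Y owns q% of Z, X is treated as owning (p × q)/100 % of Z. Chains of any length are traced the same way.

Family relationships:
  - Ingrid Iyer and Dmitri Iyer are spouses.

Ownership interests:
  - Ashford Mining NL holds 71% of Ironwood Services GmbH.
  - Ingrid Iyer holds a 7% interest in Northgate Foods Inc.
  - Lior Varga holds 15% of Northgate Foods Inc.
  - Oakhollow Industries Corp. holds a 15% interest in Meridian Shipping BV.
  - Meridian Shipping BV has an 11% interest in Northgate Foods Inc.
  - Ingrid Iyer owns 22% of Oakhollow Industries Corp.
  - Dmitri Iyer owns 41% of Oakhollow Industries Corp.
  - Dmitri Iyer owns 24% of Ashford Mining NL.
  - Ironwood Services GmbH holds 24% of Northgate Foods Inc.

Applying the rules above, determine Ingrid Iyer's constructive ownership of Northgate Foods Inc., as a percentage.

By spousal attribution (R1), Ingrid Iyer is treated as also owning Dmitri Iyer's interest in Oakhollow Industries Corp, giving 22% + 41% = 63%.
By spousal attribution (R1), Ingrid Iyer is treated as owning Dmitri Iyer's 24% interest in Ashford Mining NL.
Chain via Oakhollow Industries Corp. → Meridian Shipping BV (R3): 63% × 15% × 11% = 1.0395% of Northgate Foods Inc.
Direct interest in Northgate Foods Inc: 7%.
Chain via Ashford Mining NL → Ironwood Services GmbH (R3): 24% × 71% × 24% = 4.0896% of Northgate Foods Inc.
Aggregating (R2): 1.0395% + 7% + 4.0896% = 12.1291%.

12.1291%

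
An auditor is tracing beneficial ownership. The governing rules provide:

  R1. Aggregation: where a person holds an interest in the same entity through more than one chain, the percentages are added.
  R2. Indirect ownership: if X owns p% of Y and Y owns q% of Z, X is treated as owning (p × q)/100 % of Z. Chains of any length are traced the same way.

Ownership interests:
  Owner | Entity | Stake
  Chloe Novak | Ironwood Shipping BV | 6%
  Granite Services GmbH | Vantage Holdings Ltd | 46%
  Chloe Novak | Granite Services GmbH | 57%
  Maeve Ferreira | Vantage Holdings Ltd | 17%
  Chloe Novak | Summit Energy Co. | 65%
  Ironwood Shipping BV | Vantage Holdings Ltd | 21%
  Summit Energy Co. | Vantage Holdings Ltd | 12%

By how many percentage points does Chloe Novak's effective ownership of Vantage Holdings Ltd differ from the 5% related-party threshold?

Chain via Ironwood Shipping BV (R2): 6% × 21% = 1.26% of Vantage Holdings Ltd.
Chain via Summit Energy Co. (R2): 65% × 12% = 7.8% of Vantage Holdings Ltd.
Chain via Granite Services GmbH (R2): 57% × 46% = 26.22% of Vantage Holdings Ltd.
Aggregating (R1): 1.26% + 7.8% + 26.22% = 35.28%.
35.28% exceeds the 5% threshold by 30.28 percentage points.

30.28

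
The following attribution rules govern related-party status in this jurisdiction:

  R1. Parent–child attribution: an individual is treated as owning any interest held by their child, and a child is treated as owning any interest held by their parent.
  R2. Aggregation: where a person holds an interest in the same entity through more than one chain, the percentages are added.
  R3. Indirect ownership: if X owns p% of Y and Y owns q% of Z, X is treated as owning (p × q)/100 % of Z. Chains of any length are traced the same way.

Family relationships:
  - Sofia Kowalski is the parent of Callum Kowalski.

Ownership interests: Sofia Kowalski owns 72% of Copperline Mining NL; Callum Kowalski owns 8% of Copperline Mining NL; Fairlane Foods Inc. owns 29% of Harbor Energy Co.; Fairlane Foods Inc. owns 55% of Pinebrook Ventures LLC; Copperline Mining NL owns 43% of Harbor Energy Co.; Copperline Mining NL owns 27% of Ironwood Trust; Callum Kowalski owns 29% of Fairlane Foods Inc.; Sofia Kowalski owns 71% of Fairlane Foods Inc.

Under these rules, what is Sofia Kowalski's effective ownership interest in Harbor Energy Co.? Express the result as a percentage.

By parent–child attribution (R1), Sofia Kowalski is treated as also owning Callum Kowalski's interest in Fairlane Foods Inc, giving 71% + 29% = 100%.
By parent–child attribution (R1), Sofia Kowalski is treated as also owning Callum Kowalski's interest in Copperline Mining NL, giving 72% + 8% = 80%.
Chain via Fairlane Foods Inc. (R3): 100% × 29% = 29% of Harbor Energy Co.
Chain via Copperline Mining NL (R3): 80% × 43% = 34.4% of Harbor Energy Co.
Aggregating (R2): 29% + 34.4% = 63.4%.

63.4%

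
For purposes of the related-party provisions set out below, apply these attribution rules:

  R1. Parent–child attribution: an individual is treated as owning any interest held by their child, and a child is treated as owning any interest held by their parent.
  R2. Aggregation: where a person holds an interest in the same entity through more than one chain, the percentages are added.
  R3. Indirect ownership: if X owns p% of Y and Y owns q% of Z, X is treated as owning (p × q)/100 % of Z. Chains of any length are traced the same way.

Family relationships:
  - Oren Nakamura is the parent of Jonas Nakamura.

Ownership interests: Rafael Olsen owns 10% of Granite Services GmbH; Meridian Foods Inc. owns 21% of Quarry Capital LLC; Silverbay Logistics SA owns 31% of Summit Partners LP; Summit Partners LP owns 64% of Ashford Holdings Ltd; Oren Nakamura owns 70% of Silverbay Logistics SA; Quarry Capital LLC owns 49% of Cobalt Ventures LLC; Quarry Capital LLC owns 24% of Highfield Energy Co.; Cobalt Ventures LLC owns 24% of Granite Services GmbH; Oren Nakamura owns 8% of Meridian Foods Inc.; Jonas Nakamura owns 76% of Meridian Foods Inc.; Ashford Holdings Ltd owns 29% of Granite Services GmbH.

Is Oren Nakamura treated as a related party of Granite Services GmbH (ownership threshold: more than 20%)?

No

By parent–child attribution (R1), Oren Nakamura is treated as also owning Jonas Nakamura's interest in Meridian Foods Inc, giving 8% + 76% = 84%.
Chain via Silverbay Logistics SA → Summit Partners LP → Ashford Holdings Ltd (R3): 70% × 31% × 64% × 29% = 4.02752% of Granite Services GmbH.
Chain via Meridian Foods Inc. → Quarry Capital LLC → Cobalt Ventures LLC (R3): 84% × 21% × 49% × 24% = 2.074464% of Granite Services GmbH.
Aggregating (R2): 4.02752% + 2.074464% = 6.101984%.
6.101984% does not exceed the 20% threshold, so Oren is not a related party to Granite Services GmbH.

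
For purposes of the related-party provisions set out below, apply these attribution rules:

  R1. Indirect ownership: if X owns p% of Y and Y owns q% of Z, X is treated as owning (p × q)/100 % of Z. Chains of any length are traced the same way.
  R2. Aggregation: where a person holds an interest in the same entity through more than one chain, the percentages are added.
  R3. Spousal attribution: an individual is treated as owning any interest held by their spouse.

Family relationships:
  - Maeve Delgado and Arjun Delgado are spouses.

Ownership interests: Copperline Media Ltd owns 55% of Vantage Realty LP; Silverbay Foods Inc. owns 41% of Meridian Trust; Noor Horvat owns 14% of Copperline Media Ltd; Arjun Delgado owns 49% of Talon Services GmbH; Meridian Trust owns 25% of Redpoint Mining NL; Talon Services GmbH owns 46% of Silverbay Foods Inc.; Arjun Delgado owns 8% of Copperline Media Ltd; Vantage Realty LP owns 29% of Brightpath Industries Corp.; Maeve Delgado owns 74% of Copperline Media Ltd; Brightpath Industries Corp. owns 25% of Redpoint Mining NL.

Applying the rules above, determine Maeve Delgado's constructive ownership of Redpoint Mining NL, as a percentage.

By spousal attribution (R3), Maeve Delgado is treated as also owning Arjun Delgado's interest in Copperline Media Ltd, giving 74% + 8% = 82%.
By spousal attribution (R3), Maeve Delgado is treated as owning Arjun Delgado's 49% interest in Talon Services GmbH.
Chain via Copperline Media Ltd → Vantage Realty LP → Brightpath Industries Corp. (R1): 82% × 55% × 29% × 25% = 3.26975% of Redpoint Mining NL.
Chain via Talon Services GmbH → Silverbay Foods Inc. → Meridian Trust (R1): 49% × 46% × 41% × 25% = 2.31035% of Redpoint Mining NL.
Aggregating (R2): 3.26975% + 2.31035% = 5.5801%.

5.5801%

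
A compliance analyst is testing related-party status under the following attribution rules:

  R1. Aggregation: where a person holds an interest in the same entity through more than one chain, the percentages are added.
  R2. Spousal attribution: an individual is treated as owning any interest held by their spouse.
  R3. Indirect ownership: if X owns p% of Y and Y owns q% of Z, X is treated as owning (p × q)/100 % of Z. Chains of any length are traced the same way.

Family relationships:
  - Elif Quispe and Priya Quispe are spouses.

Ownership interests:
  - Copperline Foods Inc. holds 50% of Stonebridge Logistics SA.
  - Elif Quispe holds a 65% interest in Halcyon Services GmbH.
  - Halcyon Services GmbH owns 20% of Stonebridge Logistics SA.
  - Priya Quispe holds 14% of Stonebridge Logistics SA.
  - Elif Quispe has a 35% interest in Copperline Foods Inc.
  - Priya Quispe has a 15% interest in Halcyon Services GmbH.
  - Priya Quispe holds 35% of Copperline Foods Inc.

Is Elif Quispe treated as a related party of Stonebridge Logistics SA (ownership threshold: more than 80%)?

By spousal attribution (R2), Elif Quispe is treated as also owning Priya Quispe's interest in Copperline Foods Inc, giving 35% + 35% = 70%.
By spousal attribution (R2), Elif Quispe is treated as also owning Priya Quispe's interest in Halcyon Services GmbH, giving 65% + 15% = 80%.
By spousal attribution (R2), Elif Quispe is treated as owning Priya Quispe's 14% interest in Stonebridge Logistics SA.
Chain via Copperline Foods Inc. (R3): 70% × 50% = 35% of Stonebridge Logistics SA.
Chain via Halcyon Services GmbH (R3): 80% × 20% = 16% of Stonebridge Logistics SA.
Direct interest in Stonebridge Logistics SA: 14%.
Aggregating (R1): 35% + 16% + 14% = 65%.
65% does not exceed the 80% threshold, so Elif is not a related party to Stonebridge Logistics SA.

No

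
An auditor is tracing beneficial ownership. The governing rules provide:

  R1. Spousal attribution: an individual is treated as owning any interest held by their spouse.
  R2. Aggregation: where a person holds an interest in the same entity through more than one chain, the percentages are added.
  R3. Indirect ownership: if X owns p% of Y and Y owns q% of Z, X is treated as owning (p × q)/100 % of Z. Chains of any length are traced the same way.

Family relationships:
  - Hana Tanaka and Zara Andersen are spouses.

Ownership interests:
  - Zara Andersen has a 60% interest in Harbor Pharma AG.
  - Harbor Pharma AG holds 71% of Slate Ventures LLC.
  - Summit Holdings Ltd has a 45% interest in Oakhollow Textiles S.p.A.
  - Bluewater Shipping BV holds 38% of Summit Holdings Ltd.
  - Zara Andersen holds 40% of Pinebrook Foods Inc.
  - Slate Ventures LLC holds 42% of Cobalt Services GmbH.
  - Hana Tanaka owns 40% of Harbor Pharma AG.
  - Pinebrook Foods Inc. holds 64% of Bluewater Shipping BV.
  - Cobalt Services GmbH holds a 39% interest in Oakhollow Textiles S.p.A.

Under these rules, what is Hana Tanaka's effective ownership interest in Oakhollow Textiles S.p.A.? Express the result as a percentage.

By spousal attribution (R1), Hana Tanaka is treated as also owning Zara Andersen's interest in Harbor Pharma AG, giving 40% + 60% = 100%.
By spousal attribution (R1), Hana Tanaka is treated as owning Zara Andersen's 40% interest in Pinebrook Foods Inc.
Chain via Harbor Pharma AG → Slate Ventures LLC → Cobalt Services GmbH (R3): 100% × 71% × 42% × 39% = 11.6298% of Oakhollow Textiles S.p.A.
Chain via Pinebrook Foods Inc. → Bluewater Shipping BV → Summit Holdings Ltd (R3): 40% × 64% × 38% × 45% = 4.3776% of Oakhollow Textiles S.p.A.
Aggregating (R2): 11.6298% + 4.3776% = 16.0074%.

16.0074%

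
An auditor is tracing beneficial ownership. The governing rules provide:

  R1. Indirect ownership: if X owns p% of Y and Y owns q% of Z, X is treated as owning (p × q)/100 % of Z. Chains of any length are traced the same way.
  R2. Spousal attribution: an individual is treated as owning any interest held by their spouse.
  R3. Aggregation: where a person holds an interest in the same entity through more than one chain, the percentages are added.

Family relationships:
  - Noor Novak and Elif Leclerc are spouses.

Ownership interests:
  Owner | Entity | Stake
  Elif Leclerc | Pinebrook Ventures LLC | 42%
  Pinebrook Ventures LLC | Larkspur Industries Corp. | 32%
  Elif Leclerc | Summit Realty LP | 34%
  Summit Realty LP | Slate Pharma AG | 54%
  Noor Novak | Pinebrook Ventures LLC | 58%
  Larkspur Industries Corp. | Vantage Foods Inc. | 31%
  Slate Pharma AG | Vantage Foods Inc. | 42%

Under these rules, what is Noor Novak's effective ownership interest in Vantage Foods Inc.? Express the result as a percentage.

By spousal attribution (R2), Noor Novak is treated as also owning Elif Leclerc's interest in Pinebrook Ventures LLC, giving 58% + 42% = 100%.
By spousal attribution (R2), Noor Novak is treated as owning Elif Leclerc's 34% interest in Summit Realty LP.
Chain via Pinebrook Ventures LLC → Larkspur Industries Corp. (R1): 100% × 32% × 31% = 9.92% of Vantage Foods Inc.
Chain via Summit Realty LP → Slate Pharma AG (R1): 34% × 54% × 42% = 7.7112% of Vantage Foods Inc.
Aggregating (R3): 9.92% + 7.7112% = 17.6312%.

17.6312%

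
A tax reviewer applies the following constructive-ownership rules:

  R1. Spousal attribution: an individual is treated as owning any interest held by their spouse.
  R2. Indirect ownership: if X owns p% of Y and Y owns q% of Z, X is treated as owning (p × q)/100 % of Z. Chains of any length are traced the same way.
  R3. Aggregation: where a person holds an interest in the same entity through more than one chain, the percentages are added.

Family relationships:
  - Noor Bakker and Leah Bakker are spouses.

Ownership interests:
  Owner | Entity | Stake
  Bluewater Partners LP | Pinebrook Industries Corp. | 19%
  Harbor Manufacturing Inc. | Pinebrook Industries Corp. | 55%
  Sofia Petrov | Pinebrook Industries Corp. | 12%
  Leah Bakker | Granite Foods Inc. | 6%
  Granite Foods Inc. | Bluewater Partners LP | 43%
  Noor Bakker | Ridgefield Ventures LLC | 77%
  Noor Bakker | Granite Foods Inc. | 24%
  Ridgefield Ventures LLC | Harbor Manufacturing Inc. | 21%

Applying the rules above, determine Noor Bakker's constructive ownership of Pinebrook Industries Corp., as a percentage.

11.3445%

By spousal attribution (R1), Noor Bakker is treated as also owning Leah Bakker's interest in Granite Foods Inc, giving 24% + 6% = 30%.
Chain via Granite Foods Inc. → Bluewater Partners LP (R2): 30% × 43% × 19% = 2.451% of Pinebrook Industries Corp.
Chain via Ridgefield Ventures LLC → Harbor Manufacturing Inc. (R2): 77% × 21% × 55% = 8.8935% of Pinebrook Industries Corp.
Aggregating (R3): 2.451% + 8.8935% = 11.3445%.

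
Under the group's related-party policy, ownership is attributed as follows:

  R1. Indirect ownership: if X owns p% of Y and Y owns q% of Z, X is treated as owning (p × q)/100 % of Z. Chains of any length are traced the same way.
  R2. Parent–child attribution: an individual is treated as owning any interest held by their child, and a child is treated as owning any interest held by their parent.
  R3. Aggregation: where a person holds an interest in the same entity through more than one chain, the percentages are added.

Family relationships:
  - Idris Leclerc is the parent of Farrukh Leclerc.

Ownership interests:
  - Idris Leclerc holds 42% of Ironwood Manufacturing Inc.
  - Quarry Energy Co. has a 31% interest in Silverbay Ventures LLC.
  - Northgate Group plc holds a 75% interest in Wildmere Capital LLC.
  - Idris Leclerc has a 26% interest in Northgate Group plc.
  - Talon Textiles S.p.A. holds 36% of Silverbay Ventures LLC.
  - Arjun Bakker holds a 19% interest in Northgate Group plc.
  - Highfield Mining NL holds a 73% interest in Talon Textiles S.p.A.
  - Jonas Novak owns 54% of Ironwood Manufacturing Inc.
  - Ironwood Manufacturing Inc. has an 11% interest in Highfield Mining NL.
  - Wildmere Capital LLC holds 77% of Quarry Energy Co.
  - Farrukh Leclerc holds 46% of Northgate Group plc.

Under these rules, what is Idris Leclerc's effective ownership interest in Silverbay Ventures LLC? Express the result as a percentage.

14.103936%

By parent–child attribution (R2), Idris Leclerc is treated as also owning Farrukh Leclerc's interest in Northgate Group plc, giving 26% + 46% = 72%.
Chain via Northgate Group plc → Wildmere Capital LLC → Quarry Energy Co. (R1): 72% × 75% × 77% × 31% = 12.8898% of Silverbay Ventures LLC.
Chain via Ironwood Manufacturing Inc. → Highfield Mining NL → Talon Textiles S.p.A. (R1): 42% × 11% × 73% × 36% = 1.214136% of Silverbay Ventures LLC.
Aggregating (R3): 12.8898% + 1.214136% = 14.103936%.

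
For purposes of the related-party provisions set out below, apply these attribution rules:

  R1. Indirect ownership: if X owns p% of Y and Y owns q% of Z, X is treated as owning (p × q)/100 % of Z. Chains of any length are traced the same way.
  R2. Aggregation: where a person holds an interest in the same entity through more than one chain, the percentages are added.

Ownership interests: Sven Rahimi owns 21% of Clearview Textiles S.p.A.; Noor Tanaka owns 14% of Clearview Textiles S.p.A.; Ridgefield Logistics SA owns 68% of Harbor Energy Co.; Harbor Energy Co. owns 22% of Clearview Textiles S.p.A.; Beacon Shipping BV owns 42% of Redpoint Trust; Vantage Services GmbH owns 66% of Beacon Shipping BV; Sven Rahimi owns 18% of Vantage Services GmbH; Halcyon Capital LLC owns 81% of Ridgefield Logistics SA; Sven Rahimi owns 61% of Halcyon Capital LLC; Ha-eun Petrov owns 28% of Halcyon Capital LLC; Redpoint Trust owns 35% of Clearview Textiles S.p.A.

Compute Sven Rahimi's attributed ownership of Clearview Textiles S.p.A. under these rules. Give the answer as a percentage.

Chain via Vantage Services GmbH → Beacon Shipping BV → Redpoint Trust (R1): 18% × 66% × 42% × 35% = 1.74636% of Clearview Textiles S.p.A.
Chain via Halcyon Capital LLC → Ridgefield Logistics SA → Harbor Energy Co. (R1): 61% × 81% × 68% × 22% = 7.391736% of Clearview Textiles S.p.A.
Direct interest in Clearview Textiles S.p.A: 21%.
Aggregating (R2): 1.74636% + 7.391736% + 21% = 30.138096%.

30.138096%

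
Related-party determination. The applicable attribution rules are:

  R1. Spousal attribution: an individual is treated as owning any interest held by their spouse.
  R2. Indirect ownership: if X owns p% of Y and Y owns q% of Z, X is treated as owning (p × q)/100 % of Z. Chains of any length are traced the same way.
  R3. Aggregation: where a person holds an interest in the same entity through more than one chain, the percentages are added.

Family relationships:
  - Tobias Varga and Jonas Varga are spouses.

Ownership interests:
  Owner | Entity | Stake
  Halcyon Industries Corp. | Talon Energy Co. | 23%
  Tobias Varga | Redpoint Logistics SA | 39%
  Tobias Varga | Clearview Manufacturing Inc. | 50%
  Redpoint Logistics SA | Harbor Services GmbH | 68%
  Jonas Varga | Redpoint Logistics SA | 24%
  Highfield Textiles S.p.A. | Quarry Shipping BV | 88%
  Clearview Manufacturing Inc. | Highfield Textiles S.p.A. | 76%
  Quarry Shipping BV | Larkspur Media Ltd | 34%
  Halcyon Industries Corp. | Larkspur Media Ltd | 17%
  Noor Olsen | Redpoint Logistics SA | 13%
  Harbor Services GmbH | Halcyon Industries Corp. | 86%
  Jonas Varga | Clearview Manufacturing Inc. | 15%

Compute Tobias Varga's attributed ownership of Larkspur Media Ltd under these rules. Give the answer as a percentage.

By spousal attribution (R1), Tobias Varga is treated as also owning Jonas Varga's interest in Clearview Manufacturing Inc, giving 50% + 15% = 65%.
By spousal attribution (R1), Tobias Varga is treated as also owning Jonas Varga's interest in Redpoint Logistics SA, giving 39% + 24% = 63%.
Chain via Clearview Manufacturing Inc. → Highfield Textiles S.p.A. → Quarry Shipping BV (R2): 65% × 76% × 88% × 34% = 14.78048% of Larkspur Media Ltd.
Chain via Redpoint Logistics SA → Harbor Services GmbH → Halcyon Industries Corp. (R2): 63% × 68% × 86% × 17% = 6.263208% of Larkspur Media Ltd.
Aggregating (R3): 14.78048% + 6.263208% = 21.043688%.

21.043688%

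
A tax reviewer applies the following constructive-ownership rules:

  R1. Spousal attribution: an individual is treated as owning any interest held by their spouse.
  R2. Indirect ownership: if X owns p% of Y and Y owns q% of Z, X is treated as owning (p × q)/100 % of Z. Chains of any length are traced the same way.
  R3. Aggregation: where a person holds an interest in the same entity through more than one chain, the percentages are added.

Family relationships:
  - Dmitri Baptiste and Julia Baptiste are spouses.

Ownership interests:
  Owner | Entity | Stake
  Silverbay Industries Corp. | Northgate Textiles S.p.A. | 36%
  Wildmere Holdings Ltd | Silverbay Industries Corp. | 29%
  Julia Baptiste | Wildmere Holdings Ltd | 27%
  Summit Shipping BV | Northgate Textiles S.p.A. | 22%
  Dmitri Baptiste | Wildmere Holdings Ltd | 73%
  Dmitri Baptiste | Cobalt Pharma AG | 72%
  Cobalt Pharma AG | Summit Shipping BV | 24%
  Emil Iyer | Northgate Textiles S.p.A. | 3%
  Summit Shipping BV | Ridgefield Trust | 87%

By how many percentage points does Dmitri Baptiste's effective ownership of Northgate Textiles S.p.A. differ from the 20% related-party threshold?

5.7584

By spousal attribution (R1), Dmitri Baptiste is treated as also owning Julia Baptiste's interest in Wildmere Holdings Ltd, giving 73% + 27% = 100%.
Chain via Wildmere Holdings Ltd → Silverbay Industries Corp. (R2): 100% × 29% × 36% = 10.44% of Northgate Textiles S.p.A.
Chain via Cobalt Pharma AG → Summit Shipping BV (R2): 72% × 24% × 22% = 3.8016% of Northgate Textiles S.p.A.
Aggregating (R3): 10.44% + 3.8016% = 14.2416%.
14.2416% falls short of the 20% threshold by 5.7584 percentage points.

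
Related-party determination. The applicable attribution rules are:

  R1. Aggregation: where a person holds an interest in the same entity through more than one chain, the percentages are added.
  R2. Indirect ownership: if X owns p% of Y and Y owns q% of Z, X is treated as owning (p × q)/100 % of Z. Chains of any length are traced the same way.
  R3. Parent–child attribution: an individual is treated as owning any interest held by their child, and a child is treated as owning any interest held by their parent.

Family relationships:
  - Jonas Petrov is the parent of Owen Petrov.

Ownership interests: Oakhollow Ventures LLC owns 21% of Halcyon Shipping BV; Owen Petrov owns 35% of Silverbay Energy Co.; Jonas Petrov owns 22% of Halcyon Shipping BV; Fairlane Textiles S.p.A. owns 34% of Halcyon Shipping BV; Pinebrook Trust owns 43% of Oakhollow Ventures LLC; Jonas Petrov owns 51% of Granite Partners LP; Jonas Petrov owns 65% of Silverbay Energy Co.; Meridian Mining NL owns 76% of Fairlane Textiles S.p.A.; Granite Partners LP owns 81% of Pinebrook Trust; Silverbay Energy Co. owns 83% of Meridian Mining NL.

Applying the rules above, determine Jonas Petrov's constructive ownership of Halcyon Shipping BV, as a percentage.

47.177493%

By parent–child attribution (R3), Jonas Petrov is treated as also owning Owen Petrov's interest in Silverbay Energy Co, giving 65% + 35% = 100%.
Chain via Silverbay Energy Co. → Meridian Mining NL → Fairlane Textiles S.p.A. (R2): 100% × 83% × 76% × 34% = 21.4472% of Halcyon Shipping BV.
Chain via Granite Partners LP → Pinebrook Trust → Oakhollow Ventures LLC (R2): 51% × 81% × 43% × 21% = 3.730293% of Halcyon Shipping BV.
Direct interest in Halcyon Shipping BV: 22%.
Aggregating (R1): 21.4472% + 3.730293% + 22% = 47.177493%.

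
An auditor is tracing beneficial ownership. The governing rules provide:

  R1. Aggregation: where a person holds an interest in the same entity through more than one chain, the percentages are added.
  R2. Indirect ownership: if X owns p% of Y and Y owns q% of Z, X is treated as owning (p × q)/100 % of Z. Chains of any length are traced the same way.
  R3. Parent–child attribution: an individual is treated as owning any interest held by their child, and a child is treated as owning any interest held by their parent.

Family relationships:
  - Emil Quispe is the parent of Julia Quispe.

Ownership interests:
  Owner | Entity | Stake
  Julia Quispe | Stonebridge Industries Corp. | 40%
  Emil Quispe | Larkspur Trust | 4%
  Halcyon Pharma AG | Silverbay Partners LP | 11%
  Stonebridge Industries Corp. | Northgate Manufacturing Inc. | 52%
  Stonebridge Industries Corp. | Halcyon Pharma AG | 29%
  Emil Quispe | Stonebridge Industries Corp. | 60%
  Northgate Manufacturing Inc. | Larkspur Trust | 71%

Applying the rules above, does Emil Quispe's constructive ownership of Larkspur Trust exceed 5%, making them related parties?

By parent–child attribution (R3), Emil Quispe is treated as also owning Julia Quispe's interest in Stonebridge Industries Corp, giving 60% + 40% = 100%.
Chain via Stonebridge Industries Corp. → Northgate Manufacturing Inc. (R2): 100% × 52% × 71% = 36.92% of Larkspur Trust.
Direct interest in Larkspur Trust: 4%.
Aggregating (R1): 36.92% + 4% = 40.92%.
40.92% exceeds the 5% threshold, so Emil is a related party to Larkspur Trust.

Yes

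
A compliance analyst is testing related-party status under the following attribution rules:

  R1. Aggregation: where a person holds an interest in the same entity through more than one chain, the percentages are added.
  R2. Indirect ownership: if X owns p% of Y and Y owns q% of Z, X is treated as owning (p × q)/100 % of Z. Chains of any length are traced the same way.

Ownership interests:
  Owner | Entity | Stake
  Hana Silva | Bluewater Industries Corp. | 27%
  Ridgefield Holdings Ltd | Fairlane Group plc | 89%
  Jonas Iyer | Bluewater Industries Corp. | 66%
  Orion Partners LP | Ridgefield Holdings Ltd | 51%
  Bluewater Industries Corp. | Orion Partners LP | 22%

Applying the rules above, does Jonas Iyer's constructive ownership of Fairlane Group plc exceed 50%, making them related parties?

No

Chain via Bluewater Industries Corp. → Orion Partners LP → Ridgefield Holdings Ltd (R2): 66% × 22% × 51% × 89% = 6.590628% of Fairlane Group plc.
6.590628% does not exceed the 50% threshold, so Jonas is not a related party to Fairlane Group plc.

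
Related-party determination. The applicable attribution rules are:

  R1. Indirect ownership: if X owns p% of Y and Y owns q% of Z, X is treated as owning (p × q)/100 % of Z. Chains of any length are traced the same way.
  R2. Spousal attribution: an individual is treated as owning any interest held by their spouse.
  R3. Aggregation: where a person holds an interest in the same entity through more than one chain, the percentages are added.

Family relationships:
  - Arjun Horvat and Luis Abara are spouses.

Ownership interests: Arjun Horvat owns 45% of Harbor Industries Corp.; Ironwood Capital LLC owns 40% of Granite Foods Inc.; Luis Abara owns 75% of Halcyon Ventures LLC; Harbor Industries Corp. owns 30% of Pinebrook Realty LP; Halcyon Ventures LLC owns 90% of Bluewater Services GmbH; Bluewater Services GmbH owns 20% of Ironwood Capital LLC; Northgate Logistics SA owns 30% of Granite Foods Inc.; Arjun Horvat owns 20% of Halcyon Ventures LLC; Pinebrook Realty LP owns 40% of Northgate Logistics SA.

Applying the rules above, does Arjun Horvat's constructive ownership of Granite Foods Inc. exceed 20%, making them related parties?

No

By spousal attribution (R2), Arjun Horvat is treated as also owning Luis Abara's interest in Halcyon Ventures LLC, giving 20% + 75% = 95%.
Chain via Harbor Industries Corp. → Pinebrook Realty LP → Northgate Logistics SA (R1): 45% × 30% × 40% × 30% = 1.62% of Granite Foods Inc.
Chain via Halcyon Ventures LLC → Bluewater Services GmbH → Ironwood Capital LLC (R1): 95% × 90% × 20% × 40% = 6.84% of Granite Foods Inc.
Aggregating (R3): 1.62% + 6.84% = 8.46%.
8.46% does not exceed the 20% threshold, so Arjun is not a related party to Granite Foods Inc.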